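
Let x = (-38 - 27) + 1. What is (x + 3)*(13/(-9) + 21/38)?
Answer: 18605/342 ≈ 54.401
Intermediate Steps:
x = -64 (x = -65 + 1 = -64)
(x + 3)*(13/(-9) + 21/38) = (-64 + 3)*(13/(-9) + 21/38) = -61*(13*(-⅑) + 21*(1/38)) = -61*(-13/9 + 21/38) = -61*(-305/342) = 18605/342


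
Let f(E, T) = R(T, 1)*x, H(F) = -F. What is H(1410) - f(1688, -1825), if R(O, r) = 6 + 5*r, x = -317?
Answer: 2077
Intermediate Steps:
f(E, T) = -3487 (f(E, T) = (6 + 5*1)*(-317) = (6 + 5)*(-317) = 11*(-317) = -3487)
H(1410) - f(1688, -1825) = -1*1410 - 1*(-3487) = -1410 + 3487 = 2077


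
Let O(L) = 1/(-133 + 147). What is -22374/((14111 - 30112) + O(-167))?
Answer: 104412/74671 ≈ 1.3983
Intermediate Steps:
O(L) = 1/14
-22374/((14111 - 30112) + O(-167)) = -22374/((14111 - 30112) + 1/14) = -22374/(-16001 + 1/14) = -22374/(-224013/14) = -22374*(-14/224013) = 104412/74671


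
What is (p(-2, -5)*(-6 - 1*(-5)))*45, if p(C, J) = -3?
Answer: 135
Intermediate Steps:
(p(-2, -5)*(-6 - 1*(-5)))*45 = -3*(-6 - 1*(-5))*45 = -3*(-6 + 5)*45 = -3*(-1)*45 = 3*45 = 135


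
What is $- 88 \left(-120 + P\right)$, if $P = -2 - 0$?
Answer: $10736$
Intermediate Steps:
$P = -2$ ($P = -2 + 0 = -2$)
$- 88 \left(-120 + P\right) = - 88 \left(-120 - 2\right) = \left(-88\right) \left(-122\right) = 10736$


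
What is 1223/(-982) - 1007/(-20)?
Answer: 482207/9820 ≈ 49.105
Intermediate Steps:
1223/(-982) - 1007/(-20) = 1223*(-1/982) - 1007*(-1/20) = -1223/982 + 1007/20 = 482207/9820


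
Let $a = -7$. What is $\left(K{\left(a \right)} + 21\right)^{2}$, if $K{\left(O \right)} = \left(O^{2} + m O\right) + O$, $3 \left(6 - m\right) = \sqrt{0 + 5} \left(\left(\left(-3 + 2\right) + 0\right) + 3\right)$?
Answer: $\frac{4949}{9} + 196 \sqrt{5} \approx 988.16$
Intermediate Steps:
$m = 6 - \frac{2 \sqrt{5}}{3}$ ($m = 6 - \frac{\sqrt{0 + 5} \left(\left(\left(-3 + 2\right) + 0\right) + 3\right)}{3} = 6 - \frac{\sqrt{5} \left(\left(-1 + 0\right) + 3\right)}{3} = 6 - \frac{\sqrt{5} \left(-1 + 3\right)}{3} = 6 - \frac{\sqrt{5} \cdot 2}{3} = 6 - \frac{2 \sqrt{5}}{3} \approx 4.5093$)
$K{\left(O \right)} = O + O^{2} + O \left(6 - \frac{2 \sqrt{5}}{3}\right)$ ($K{\left(O \right)} = \left(O^{2} + \left(6 - \frac{2 \sqrt{5}}{3}\right) O\right) + O = \left(O^{2} + O \left(6 - \frac{2 \sqrt{5}}{3}\right)\right) + O = O + O^{2} + O \left(6 - \frac{2 \sqrt{5}}{3}\right)$)
$\left(K{\left(a \right)} + 21\right)^{2} = \left(\frac{1}{3} \left(-7\right) \left(21 - 2 \sqrt{5} + 3 \left(-7\right)\right) + 21\right)^{2} = \left(\frac{1}{3} \left(-7\right) \left(21 - 2 \sqrt{5} - 21\right) + 21\right)^{2} = \left(\frac{1}{3} \left(-7\right) \left(- 2 \sqrt{5}\right) + 21\right)^{2} = \left(\frac{14 \sqrt{5}}{3} + 21\right)^{2} = \left(21 + \frac{14 \sqrt{5}}{3}\right)^{2}$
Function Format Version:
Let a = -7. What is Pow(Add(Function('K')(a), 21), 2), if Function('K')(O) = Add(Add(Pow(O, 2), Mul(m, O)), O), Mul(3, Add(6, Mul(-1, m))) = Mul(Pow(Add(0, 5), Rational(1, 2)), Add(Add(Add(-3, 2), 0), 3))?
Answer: Add(Rational(4949, 9), Mul(196, Pow(5, Rational(1, 2)))) ≈ 988.16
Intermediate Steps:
m = Add(6, Mul(Rational(-2, 3), Pow(5, Rational(1, 2)))) (m = Add(6, Mul(Rational(-1, 3), Mul(Pow(Add(0, 5), Rational(1, 2)), Add(Add(Add(-3, 2), 0), 3)))) = Add(6, Mul(Rational(-1, 3), Mul(Pow(5, Rational(1, 2)), Add(Add(-1, 0), 3)))) = Add(6, Mul(Rational(-1, 3), Mul(Pow(5, Rational(1, 2)), Add(-1, 3)))) = Add(6, Mul(Rational(-1, 3), Mul(Pow(5, Rational(1, 2)), 2))) = Add(6, Mul(Rational(-1, 3), Mul(2, Pow(5, Rational(1, 2))))) = Add(6, Mul(Rational(-2, 3), Pow(5, Rational(1, 2)))) ≈ 4.5093)
Function('K')(O) = Add(O, Pow(O, 2), Mul(O, Add(6, Mul(Rational(-2, 3), Pow(5, Rational(1, 2)))))) (Function('K')(O) = Add(Add(Pow(O, 2), Mul(Add(6, Mul(Rational(-2, 3), Pow(5, Rational(1, 2)))), O)), O) = Add(Add(Pow(O, 2), Mul(O, Add(6, Mul(Rational(-2, 3), Pow(5, Rational(1, 2)))))), O) = Add(O, Pow(O, 2), Mul(O, Add(6, Mul(Rational(-2, 3), Pow(5, Rational(1, 2)))))))
Pow(Add(Function('K')(a), 21), 2) = Pow(Add(Mul(Rational(1, 3), -7, Add(21, Mul(-2, Pow(5, Rational(1, 2))), Mul(3, -7))), 21), 2) = Pow(Add(Mul(Rational(1, 3), -7, Add(21, Mul(-2, Pow(5, Rational(1, 2))), -21)), 21), 2) = Pow(Add(Mul(Rational(1, 3), -7, Mul(-2, Pow(5, Rational(1, 2)))), 21), 2) = Pow(Add(Mul(Rational(14, 3), Pow(5, Rational(1, 2))), 21), 2) = Pow(Add(21, Mul(Rational(14, 3), Pow(5, Rational(1, 2)))), 2)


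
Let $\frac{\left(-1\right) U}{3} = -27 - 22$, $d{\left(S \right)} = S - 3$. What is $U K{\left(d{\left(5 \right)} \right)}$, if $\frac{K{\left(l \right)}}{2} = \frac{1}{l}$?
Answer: $147$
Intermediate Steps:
$d{\left(S \right)} = -3 + S$
$K{\left(l \right)} = \frac{2}{l}$
$U = 147$ ($U = - 3 \left(-27 - 22\right) = \left(-3\right) \left(-49\right) = 147$)
$U K{\left(d{\left(5 \right)} \right)} = 147 \frac{2}{-3 + 5} = 147 \cdot \frac{2}{2} = 147 \cdot 2 \cdot \frac{1}{2} = 147 \cdot 1 = 147$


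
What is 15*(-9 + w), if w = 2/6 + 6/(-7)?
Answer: -1000/7 ≈ -142.86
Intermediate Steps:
w = -11/21 (w = 2*(1/6) + 6*(-1/7) = 1/3 - 6/7 = -11/21 ≈ -0.52381)
15*(-9 + w) = 15*(-9 - 11/21) = 15*(-200/21) = -1000/7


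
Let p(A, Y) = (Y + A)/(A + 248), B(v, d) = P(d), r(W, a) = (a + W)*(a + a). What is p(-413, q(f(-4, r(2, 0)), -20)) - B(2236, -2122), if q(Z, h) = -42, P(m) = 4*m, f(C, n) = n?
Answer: 280195/33 ≈ 8490.8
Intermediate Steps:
r(W, a) = 2*a*(W + a) (r(W, a) = (W + a)*(2*a) = 2*a*(W + a))
B(v, d) = 4*d
p(A, Y) = (A + Y)/(248 + A)
p(-413, q(f(-4, r(2, 0)), -20)) - B(2236, -2122) = (-413 - 42)/(248 - 413) - 4*(-2122) = -455/(-165) - 1*(-8488) = -1/165*(-455) + 8488 = 91/33 + 8488 = 280195/33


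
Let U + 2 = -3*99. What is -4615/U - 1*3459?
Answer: -79202/23 ≈ -3443.6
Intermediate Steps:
U = -299 (U = -2 - 3*99 = -2 - 297 = -299)
-4615/U - 1*3459 = -4615/(-299) - 1*3459 = -4615*(-1/299) - 3459 = 355/23 - 3459 = -79202/23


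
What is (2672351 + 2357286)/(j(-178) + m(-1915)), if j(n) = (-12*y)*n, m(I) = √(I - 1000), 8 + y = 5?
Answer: -32229913896/41065379 - 5029637*I*√2915/41065379 ≈ -784.84 - 6.6127*I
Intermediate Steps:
y = -3 (y = -8 + 5 = -3)
m(I) = √(-1000 + I)
j(n) = 36*n (j(n) = (-12*(-3))*n = 36*n)
(2672351 + 2357286)/(j(-178) + m(-1915)) = (2672351 + 2357286)/(36*(-178) + √(-1000 - 1915)) = 5029637/(-6408 + √(-2915)) = 5029637/(-6408 + I*√2915)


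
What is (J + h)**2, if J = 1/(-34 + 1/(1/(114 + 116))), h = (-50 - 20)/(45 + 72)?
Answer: 185041609/525876624 ≈ 0.35187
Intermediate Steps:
h = -70/117 ≈ -0.59829
J = 1/196 (J = 1/(-34 + 1/(1/230)) = 1/(-34 + 230) = 1/196 ≈ 0.0051020)
(J + h)**2 = (1/196 - 70/117)**2 = (-13603/22932)**2 = 185041609/525876624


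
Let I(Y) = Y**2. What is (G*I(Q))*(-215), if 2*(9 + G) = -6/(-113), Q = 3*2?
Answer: 7848360/113 ≈ 69455.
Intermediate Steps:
Q = 6
G = -1014/113 (G = -9 + (-6/(-113))/2 = -9 + (-6*(-1/113))/2 = -9 + (1/2)*(6/113) = -9 + 3/113 = -1014/113 ≈ -8.9734)
(G*I(Q))*(-215) = -1014/113*6**2*(-215) = -1014/113*36*(-215) = -36504/113*(-215) = 7848360/113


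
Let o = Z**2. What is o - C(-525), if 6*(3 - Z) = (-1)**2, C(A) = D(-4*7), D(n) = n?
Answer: 1297/36 ≈ 36.028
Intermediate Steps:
C(A) = -28 (C(A) = -4*7 = -28)
Z = 17/6 (Z = 3 - 1/6*(-1)**2 = 3 - 1/6*1 = 3 - 1/6 = 17/6 ≈ 2.8333)
o = 289/36 (o = (17/6)**2 = 289/36 ≈ 8.0278)
o - C(-525) = 289/36 - 1*(-28) = 289/36 + 28 = 1297/36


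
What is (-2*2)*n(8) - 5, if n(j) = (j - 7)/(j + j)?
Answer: -21/4 ≈ -5.2500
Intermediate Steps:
n(j) = (-7 + j)/(2*j) (n(j) = (-7 + j)/((2*j)) = (-7 + j)*(1/(2*j)) = (-7 + j)/(2*j))
(-2*2)*n(8) - 5 = (-2*2)*((½)*(-7 + 8)/8) - 5 = -2/8 - 5 = -4*1/16 - 5 = -¼ - 5 = -21/4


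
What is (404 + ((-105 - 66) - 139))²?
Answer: 8836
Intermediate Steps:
(404 + ((-105 - 66) - 139))² = (404 + (-171 - 139))² = (404 - 310)² = 94² = 8836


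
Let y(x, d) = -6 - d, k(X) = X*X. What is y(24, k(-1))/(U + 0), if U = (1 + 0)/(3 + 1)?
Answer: -28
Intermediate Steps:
k(X) = X²
U = ¼ (U = 1/4 = 1*(¼) = ¼ ≈ 0.25000)
y(24, k(-1))/(U + 0) = (-6 - 1*(-1)²)/(¼ + 0) = (-6 - 1*1)/(¼) = (-6 - 1)*4 = -7*4 = -28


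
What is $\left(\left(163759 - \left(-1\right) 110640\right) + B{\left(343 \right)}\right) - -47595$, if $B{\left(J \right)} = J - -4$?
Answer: $322341$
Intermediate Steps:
$B{\left(J \right)} = 4 + J$ ($B{\left(J \right)} = J + 4 = 4 + J$)
$\left(\left(163759 - \left(-1\right) 110640\right) + B{\left(343 \right)}\right) - -47595 = \left(\left(163759 - \left(-1\right) 110640\right) + \left(4 + 343\right)\right) - -47595 = \left(\left(163759 - -110640\right) + 347\right) + 47595 = \left(\left(163759 + 110640\right) + 347\right) + 47595 = \left(274399 + 347\right) + 47595 = 274746 + 47595 = 322341$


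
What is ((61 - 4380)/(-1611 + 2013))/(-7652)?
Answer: 4319/3076104 ≈ 0.0014040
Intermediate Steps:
((61 - 4380)/(-1611 + 2013))/(-7652) = -4319/402*(-1/7652) = 4319/3076104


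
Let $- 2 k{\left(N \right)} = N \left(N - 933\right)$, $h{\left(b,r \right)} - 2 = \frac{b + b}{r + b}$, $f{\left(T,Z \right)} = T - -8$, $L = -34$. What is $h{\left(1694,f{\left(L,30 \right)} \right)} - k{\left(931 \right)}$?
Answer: $- \frac{386546}{417} \approx -926.97$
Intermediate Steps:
$f{\left(T,Z \right)} = 8 + T$ ($f{\left(T,Z \right)} = T + 8 = 8 + T$)
$h{\left(b,r \right)} = 2 + \frac{2 b}{b + r}$ ($h{\left(b,r \right)} = 2 + \frac{b + b}{r + b} = 2 + \frac{2 b}{b + r}$)
$k{\left(N \right)} = - \frac{N \left(-933 + N\right)}{2}$ ($k{\left(N \right)} = - \frac{N \left(N - 933\right)}{2} = - \frac{N \left(-933 + N\right)}{2}$)
$h{\left(1694,f{\left(L,30 \right)} \right)} - k{\left(931 \right)} = \frac{2 \left(\left(8 - 34\right) + 2 \cdot 1694\right)}{1694 + \left(8 - 34\right)} - \frac{1}{2} \cdot 931 \left(933 - 931\right) = \frac{2 \left(-26 + 3388\right)}{1694 - 26} - \frac{1}{2} \cdot 931 \left(933 - 931\right) = 2 \cdot \frac{1}{1668} \cdot 3362 - \frac{1}{2} \cdot 931 \cdot 2 = 2 \cdot \frac{1}{1668} \cdot 3362 - 931 = \frac{1681}{417} - 931 = - \frac{386546}{417}$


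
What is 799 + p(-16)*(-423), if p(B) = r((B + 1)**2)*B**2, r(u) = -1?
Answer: 109087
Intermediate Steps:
p(B) = -B**2
799 + p(-16)*(-423) = 799 - 1*(-16)**2*(-423) = 799 - 1*256*(-423) = 799 - 256*(-423) = 799 + 108288 = 109087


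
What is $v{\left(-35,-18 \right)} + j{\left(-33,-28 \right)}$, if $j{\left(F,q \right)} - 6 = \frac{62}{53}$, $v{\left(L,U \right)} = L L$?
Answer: $\frac{65305}{53} \approx 1232.2$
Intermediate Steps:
$v{\left(L,U \right)} = L^{2}$
$j{\left(F,q \right)} = \frac{380}{53}$ ($j{\left(F,q \right)} = 6 + \frac{62}{53} = \frac{380}{53}$)
$v{\left(-35,-18 \right)} + j{\left(-33,-28 \right)} = \left(-35\right)^{2} + \frac{380}{53} = 1225 + \frac{380}{53} = \frac{65305}{53}$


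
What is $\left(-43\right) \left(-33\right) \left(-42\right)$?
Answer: $-59598$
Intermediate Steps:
$\left(-43\right) \left(-33\right) \left(-42\right) = 1419 \left(-42\right) = -59598$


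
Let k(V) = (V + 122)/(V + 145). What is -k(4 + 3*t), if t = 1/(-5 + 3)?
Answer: -249/295 ≈ -0.84407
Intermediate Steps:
t = -½ (t = 1/(-2) = -½ ≈ -0.50000)
k(V) = (122 + V)/(145 + V)
-k(4 + 3*t) = -(122 + (4 + 3*(-½)))/(145 + (4 + 3*(-½))) = -(122 + (4 - 3/2))/(145 + (4 - 3/2)) = -(122 + 5/2)/(145 + 5/2) = -249/(295/2*2) = -2*249/(295*2) = -1*249/295 = -249/295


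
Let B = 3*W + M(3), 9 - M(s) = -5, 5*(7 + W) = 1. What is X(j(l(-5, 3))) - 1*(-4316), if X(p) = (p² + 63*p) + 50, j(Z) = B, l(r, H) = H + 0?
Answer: 100094/25 ≈ 4003.8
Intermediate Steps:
W = -34/5 (W = -7 + (⅕)*1 = -7 + ⅕ = -34/5 ≈ -6.8000)
M(s) = 14 (M(s) = 9 - 1*(-5) = 9 + 5 = 14)
B = -32/5 (B = 3*(-34/5) + 14 = -102/5 + 14 = -32/5 ≈ -6.4000)
l(r, H) = H
j(Z) = -32/5
X(p) = 50 + p² + 63*p
X(j(l(-5, 3))) - 1*(-4316) = (50 + (-32/5)² + 63*(-32/5)) - 1*(-4316) = (50 + 1024/25 - 2016/5) + 4316 = -7806/25 + 4316 = 100094/25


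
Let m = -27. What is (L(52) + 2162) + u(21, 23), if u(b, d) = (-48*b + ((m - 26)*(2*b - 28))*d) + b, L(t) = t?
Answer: -15839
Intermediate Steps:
u(b, d) = -47*b + d*(1484 - 106*b) (u(b, d) = (-48*b + ((-27 - 26)*(2*b - 28))*d) + b = (-48*b + (-53*(-28 + 2*b))*d) + b = (-48*b + (1484 - 106*b)*d) + b = (-48*b + d*(1484 - 106*b)) + b = -47*b + d*(1484 - 106*b))
(L(52) + 2162) + u(21, 23) = (52 + 2162) + (-47*21 + 1484*23 - 106*21*23) = 2214 + (-987 + 34132 - 51198) = 2214 - 18053 = -15839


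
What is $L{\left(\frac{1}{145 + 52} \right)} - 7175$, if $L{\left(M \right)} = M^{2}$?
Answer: $- \frac{278454574}{38809} \approx -7175.0$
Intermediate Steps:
$L{\left(\frac{1}{145 + 52} \right)} - 7175 = \left(\frac{1}{145 + 52}\right)^{2} - 7175 = \left(\frac{1}{197}\right)^{2} - 7175 = \frac{1}{38809} - 7175 = - \frac{278454574}{38809}$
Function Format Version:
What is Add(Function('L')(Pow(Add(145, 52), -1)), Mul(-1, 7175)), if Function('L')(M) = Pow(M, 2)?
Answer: Rational(-278454574, 38809) ≈ -7175.0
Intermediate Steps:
Add(Function('L')(Pow(Add(145, 52), -1)), Mul(-1, 7175)) = Add(Pow(Pow(Add(145, 52), -1), 2), Mul(-1, 7175)) = Add(Pow(Pow(197, -1), 2), -7175) = Add(Pow(Rational(1, 197), 2), -7175) = Add(Rational(1, 38809), -7175) = Rational(-278454574, 38809)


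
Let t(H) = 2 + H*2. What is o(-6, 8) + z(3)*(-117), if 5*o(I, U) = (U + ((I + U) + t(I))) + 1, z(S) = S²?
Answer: -5264/5 ≈ -1052.8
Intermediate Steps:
t(H) = 2 + 2*H
o(I, U) = ⅗ + 2*U/5 + 3*I/5 (o(I, U) = ((U + ((I + U) + (2 + 2*I))) + 1)/5 = ((U + (2 + U + 3*I)) + 1)/5 = ((2 + 2*U + 3*I) + 1)/5 = (3 + 2*U + 3*I)/5 = ⅗ + 2*U/5 + 3*I/5)
o(-6, 8) + z(3)*(-117) = (⅗ + (⅖)*8 + (⅗)*(-6)) + 3²*(-117) = (⅗ + 16/5 - 18/5) + 9*(-117) = ⅕ - 1053 = -5264/5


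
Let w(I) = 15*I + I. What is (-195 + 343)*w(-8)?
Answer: -18944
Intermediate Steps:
w(I) = 16*I
(-195 + 343)*w(-8) = (-195 + 343)*(16*(-8)) = 148*(-128) = -18944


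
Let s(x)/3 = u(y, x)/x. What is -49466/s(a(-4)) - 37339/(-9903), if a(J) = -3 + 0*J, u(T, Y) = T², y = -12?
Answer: 82539769/237672 ≈ 347.28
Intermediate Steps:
a(J) = -3 (a(J) = -3 + 0 = -3)
s(x) = 432/x (s(x) = 3*((-12)²/x) = 3*(144/x) = 432/x)
-49466/s(a(-4)) - 37339/(-9903) = -49466/(432/(-3)) - 37339/(-9903) = -49466/(432*(-⅓)) - 37339*(-1/9903) = -49466/(-144) + 37339/9903 = -49466*(-1/144) + 37339/9903 = 24733/72 + 37339/9903 = 82539769/237672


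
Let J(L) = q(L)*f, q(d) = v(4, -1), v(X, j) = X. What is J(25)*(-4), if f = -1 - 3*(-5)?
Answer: -224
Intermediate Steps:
f = 14 (f = -1 + 15 = 14)
q(d) = 4
J(L) = 56 (J(L) = 4*14 = 56)
J(25)*(-4) = 56*(-4) = -224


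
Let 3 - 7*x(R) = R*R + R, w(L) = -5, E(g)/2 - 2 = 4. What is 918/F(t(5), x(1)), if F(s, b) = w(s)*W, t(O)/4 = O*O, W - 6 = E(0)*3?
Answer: -153/35 ≈ -4.3714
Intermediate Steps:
E(g) = 12 (E(g) = 4 + 2*4 = 4 + 8 = 12)
W = 42 (W = 6 + 12*3 = 6 + 36 = 42)
t(O) = 4*O² (t(O) = 4*(O*O) = 4*O²)
x(R) = 3/7 - R/7 - R²/7 (x(R) = 3/7 - (R*R + R)/7 = 3/7 - (R² + R)/7 = 3/7 - (R + R²)/7 = 3/7 + (-R/7 - R²/7) = 3/7 - R/7 - R²/7)
F(s, b) = -210 (F(s, b) = -5*42 = -210)
918/F(t(5), x(1)) = 918/(-210) = 918*(-1/210) = -153/35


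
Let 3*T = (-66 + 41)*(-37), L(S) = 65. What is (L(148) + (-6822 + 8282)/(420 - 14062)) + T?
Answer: 7637330/20463 ≈ 373.23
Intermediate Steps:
T = 925/3 (T = ((-66 + 41)*(-37))/3 = (-25*(-37))/3 = (1/3)*925 = 925/3 ≈ 308.33)
(L(148) + (-6822 + 8282)/(420 - 14062)) + T = (65 + (-6822 + 8282)/(420 - 14062)) + 925/3 = (65 + 1460/(-13642)) + 925/3 = (65 + 1460*(-1/13642)) + 925/3 = (65 - 730/6821) + 925/3 = 442635/6821 + 925/3 = 7637330/20463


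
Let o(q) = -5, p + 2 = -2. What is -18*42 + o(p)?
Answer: -761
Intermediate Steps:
p = -4 (p = -2 - 2 = -4)
-18*42 + o(p) = -18*42 - 5 = -756 - 5 = -761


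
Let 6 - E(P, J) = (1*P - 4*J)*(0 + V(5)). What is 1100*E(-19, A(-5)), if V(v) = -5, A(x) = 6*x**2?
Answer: -3397900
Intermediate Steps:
E(P, J) = 6 - 20*J + 5*P (E(P, J) = 6 - (1*P - 4*J)*(0 - 5) = 6 - (P - 4*J)*(-5) = 6 - (-5*P + 20*J) = 6 + (-20*J + 5*P) = 6 - 20*J + 5*P)
1100*E(-19, A(-5)) = 1100*(6 - 120*(-5)**2 + 5*(-19)) = 1100*(6 - 120*25 - 95) = 1100*(6 - 20*150 - 95) = 1100*(6 - 3000 - 95) = 1100*(-3089) = -3397900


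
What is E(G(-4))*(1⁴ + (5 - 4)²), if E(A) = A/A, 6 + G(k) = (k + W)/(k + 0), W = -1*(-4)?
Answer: 2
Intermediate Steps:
W = 4
G(k) = -6 + (4 + k)/k (G(k) = -6 + (k + 4)/(k + 0) = -6 + (4 + k)/k)
E(A) = 1
E(G(-4))*(1⁴ + (5 - 4)²) = 1*(1⁴ + (5 - 4)²) = 1*(1 + 1²) = 1*(1 + 1) = 1*2 = 2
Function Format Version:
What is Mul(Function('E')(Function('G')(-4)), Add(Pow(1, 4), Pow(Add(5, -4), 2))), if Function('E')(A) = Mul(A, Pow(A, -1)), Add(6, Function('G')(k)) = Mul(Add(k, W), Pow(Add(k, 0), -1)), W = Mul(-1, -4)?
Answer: 2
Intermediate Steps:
W = 4
Function('G')(k) = Add(-6, Mul(Pow(k, -1), Add(4, k))) (Function('G')(k) = Add(-6, Mul(Add(k, 4), Pow(Add(k, 0), -1))) = Add(-6, Mul(Add(4, k), Pow(k, -1))) = Add(-6, Mul(Pow(k, -1), Add(4, k))))
Function('E')(A) = 1
Mul(Function('E')(Function('G')(-4)), Add(Pow(1, 4), Pow(Add(5, -4), 2))) = Mul(1, Add(Pow(1, 4), Pow(Add(5, -4), 2))) = Mul(1, Add(1, Pow(1, 2))) = Mul(1, Add(1, 1)) = Mul(1, 2) = 2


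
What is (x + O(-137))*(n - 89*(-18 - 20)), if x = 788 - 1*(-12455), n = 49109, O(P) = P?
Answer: 687947046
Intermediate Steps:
x = 13243 (x = 788 + 12455 = 13243)
(x + O(-137))*(n - 89*(-18 - 20)) = (13243 - 137)*(49109 - 89*(-18 - 20)) = 13106*(49109 - 89*(-38)) = 13106*(49109 + 3382) = 13106*52491 = 687947046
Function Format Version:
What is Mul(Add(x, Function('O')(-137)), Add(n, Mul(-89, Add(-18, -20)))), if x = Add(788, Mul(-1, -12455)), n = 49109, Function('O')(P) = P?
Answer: 687947046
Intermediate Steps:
x = 13243 (x = Add(788, 12455) = 13243)
Mul(Add(x, Function('O')(-137)), Add(n, Mul(-89, Add(-18, -20)))) = Mul(Add(13243, -137), Add(49109, Mul(-89, Add(-18, -20)))) = Mul(13106, Add(49109, Mul(-89, -38))) = Mul(13106, Add(49109, 3382)) = Mul(13106, 52491) = 687947046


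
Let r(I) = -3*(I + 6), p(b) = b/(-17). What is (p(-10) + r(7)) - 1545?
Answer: -26918/17 ≈ -1583.4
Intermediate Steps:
p(b) = -b/17 (p(b) = b*(-1/17) = -b/17)
r(I) = -18 - 3*I (r(I) = -3*(6 + I) = -18 - 3*I)
(p(-10) + r(7)) - 1545 = (-1/17*(-10) + (-18 - 3*7)) - 1545 = (10/17 + (-18 - 21)) - 1545 = (10/17 - 39) - 1545 = -653/17 - 1545 = -26918/17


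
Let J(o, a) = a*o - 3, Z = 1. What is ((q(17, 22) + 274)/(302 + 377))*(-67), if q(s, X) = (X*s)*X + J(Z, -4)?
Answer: -569165/679 ≈ -838.24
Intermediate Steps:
J(o, a) = -3 + a*o
q(s, X) = -7 + s*X² (q(s, X) = (X*s)*X + (-3 - 4*1) = s*X² + (-3 - 4) = s*X² - 7 = -7 + s*X²)
((q(17, 22) + 274)/(302 + 377))*(-67) = (((-7 + 17*22²) + 274)/(302 + 377))*(-67) = (((-7 + 17*484) + 274)/679)*(-67) = (((-7 + 8228) + 274)*(1/679))*(-67) = ((8221 + 274)*(1/679))*(-67) = (8495*(1/679))*(-67) = (8495/679)*(-67) = -569165/679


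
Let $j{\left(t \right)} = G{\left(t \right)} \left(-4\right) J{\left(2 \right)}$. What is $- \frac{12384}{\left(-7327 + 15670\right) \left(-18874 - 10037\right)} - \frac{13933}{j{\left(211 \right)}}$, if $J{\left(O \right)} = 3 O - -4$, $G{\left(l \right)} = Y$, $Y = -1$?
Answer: $- \frac{373411269661}{1072019880} \approx -348.32$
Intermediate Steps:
$G{\left(l \right)} = -1$
$J{\left(O \right)} = 4 + 3 O$ ($J{\left(O \right)} = 3 O + 4 = 4 + 3 O$)
$j{\left(t \right)} = 40$ ($j{\left(t \right)} = \left(-1\right) \left(-4\right) \left(4 + 3 \cdot 2\right) = 4 \left(4 + 6\right) = 4 \cdot 10 = 40$)
$- \frac{12384}{\left(-7327 + 15670\right) \left(-18874 - 10037\right)} - \frac{13933}{j{\left(211 \right)}} = - \frac{12384}{\left(-7327 + 15670\right) \left(-18874 - 10037\right)} - \frac{13933}{40} = - \frac{12384}{8343 \left(-28911\right)} - \frac{13933}{40} = - \frac{12384}{-241204473} - \frac{13933}{40} = \left(-12384\right) \left(- \frac{1}{241204473}\right) - \frac{13933}{40} = \frac{1376}{26800497} - \frac{13933}{40} = - \frac{373411269661}{1072019880}$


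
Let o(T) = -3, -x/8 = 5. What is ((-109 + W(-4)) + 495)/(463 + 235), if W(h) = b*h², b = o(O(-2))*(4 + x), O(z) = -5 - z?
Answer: 1057/349 ≈ 3.0287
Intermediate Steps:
x = -40 (x = -8*5 = -40)
b = 108 (b = -3*(4 - 40) = -3*(-36) = 108)
W(h) = 108*h²
((-109 + W(-4)) + 495)/(463 + 235) = ((-109 + 108*(-4)²) + 495)/(463 + 235) = ((-109 + 108*16) + 495)/698 = ((-109 + 1728) + 495)*(1/698) = (1619 + 495)*(1/698) = 2114*(1/698) = 1057/349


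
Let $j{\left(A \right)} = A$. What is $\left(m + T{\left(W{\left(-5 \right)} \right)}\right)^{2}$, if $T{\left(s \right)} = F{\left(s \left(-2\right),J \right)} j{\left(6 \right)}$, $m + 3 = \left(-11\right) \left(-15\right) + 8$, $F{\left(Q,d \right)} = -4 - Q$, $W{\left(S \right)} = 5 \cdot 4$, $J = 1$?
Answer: $148996$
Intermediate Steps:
$W{\left(S \right)} = 20$
$m = 170$ ($m = -3 + \left(\left(-11\right) \left(-15\right) + 8\right) = -3 + \left(165 + 8\right) = -3 + 173 = 170$)
$T{\left(s \right)} = -24 + 12 s$ ($T{\left(s \right)} = \left(-4 - s \left(-2\right)\right) 6 = \left(-4 - - 2 s\right) 6 = \left(-4 + 2 s\right) 6 = -24 + 12 s$)
$\left(m + T{\left(W{\left(-5 \right)} \right)}\right)^{2} = \left(170 + \left(-24 + 12 \cdot 20\right)\right)^{2} = \left(170 + \left(-24 + 240\right)\right)^{2} = \left(170 + 216\right)^{2} = 386^{2} = 148996$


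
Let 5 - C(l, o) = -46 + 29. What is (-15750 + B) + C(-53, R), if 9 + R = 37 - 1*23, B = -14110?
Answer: -29838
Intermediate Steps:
R = 5 (R = -9 + (37 - 1*23) = -9 + (37 - 23) = -9 + 14 = 5)
C(l, o) = 22 (C(l, o) = 5 - (-46 + 29) = 5 - 1*(-17) = 5 + 17 = 22)
(-15750 + B) + C(-53, R) = (-15750 - 14110) + 22 = -29860 + 22 = -29838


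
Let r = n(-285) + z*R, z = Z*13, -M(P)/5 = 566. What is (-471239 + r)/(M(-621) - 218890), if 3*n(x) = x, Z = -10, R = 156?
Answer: 245807/110860 ≈ 2.2173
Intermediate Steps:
M(P) = -2830 (M(P) = -5*566 = -2830)
n(x) = x/3
z = -130 (z = -10*13 = -130)
r = -20375 (r = (⅓)*(-285) - 130*156 = -95 - 20280 = -20375)
(-471239 + r)/(M(-621) - 218890) = (-471239 - 20375)/(-2830 - 218890) = -491614/(-221720) = -491614*(-1/221720) = 245807/110860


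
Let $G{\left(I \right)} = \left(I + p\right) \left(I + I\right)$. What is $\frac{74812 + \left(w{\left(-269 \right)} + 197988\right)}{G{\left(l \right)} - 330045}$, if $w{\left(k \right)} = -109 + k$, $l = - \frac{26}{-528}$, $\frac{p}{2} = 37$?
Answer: $- \frac{9493361856}{11501154023} \approx -0.82543$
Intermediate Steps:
$p = 74$ ($p = 2 \cdot 37 = 74$)
$l = \frac{13}{264}$ ($l = \left(-26\right) \left(- \frac{1}{528}\right) = \frac{13}{264} \approx 0.049242$)
$G{\left(I \right)} = 2 I \left(74 + I\right)$ ($G{\left(I \right)} = \left(I + 74\right) \left(I + I\right) = \left(74 + I\right) 2 I = 2 I \left(74 + I\right)$)
$\frac{74812 + \left(w{\left(-269 \right)} + 197988\right)}{G{\left(l \right)} - 330045} = \frac{74812 + \left(\left(-109 - 269\right) + 197988\right)}{2 \cdot \frac{13}{264} \left(74 + \frac{13}{264}\right) - 330045} = \frac{74812 + \left(-378 + 197988\right)}{2 \cdot \frac{13}{264} \cdot \frac{19549}{264} - 330045} = \frac{74812 + 197610}{\frac{254137}{34848} - 330045} = \frac{272422}{- \frac{11501154023}{34848}} = 272422 \left(- \frac{34848}{11501154023}\right) = - \frac{9493361856}{11501154023}$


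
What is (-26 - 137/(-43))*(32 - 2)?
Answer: -29430/43 ≈ -684.42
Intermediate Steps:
(-26 - 137/(-43))*(32 - 2) = (-26 - 137*(-1/43))*30 = (-26 + 137/43)*30 = -981/43*30 = -29430/43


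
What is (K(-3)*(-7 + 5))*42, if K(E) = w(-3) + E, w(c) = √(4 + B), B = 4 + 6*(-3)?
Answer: 252 - 84*I*√10 ≈ 252.0 - 265.63*I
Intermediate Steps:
B = -14 (B = 4 - 18 = -14)
w(c) = I*√10 (w(c) = √(4 - 14) = √(-10) = I*√10)
K(E) = E + I*√10 (K(E) = I*√10 + E = E + I*√10)
(K(-3)*(-7 + 5))*42 = ((-3 + I*√10)*(-7 + 5))*42 = ((-3 + I*√10)*(-2))*42 = (6 - 2*I*√10)*42 = 252 - 84*I*√10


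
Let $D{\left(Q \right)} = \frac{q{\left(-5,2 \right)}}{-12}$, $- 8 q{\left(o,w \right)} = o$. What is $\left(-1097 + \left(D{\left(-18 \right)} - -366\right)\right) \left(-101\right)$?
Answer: $\frac{7088281}{96} \approx 73836.0$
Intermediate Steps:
$q{\left(o,w \right)} = - \frac{o}{8}$
$D{\left(Q \right)} = - \frac{5}{96}$ ($D{\left(Q \right)} = \frac{\left(- \frac{1}{8}\right) \left(-5\right)}{-12} = \frac{5}{8} \left(- \frac{1}{12}\right) = - \frac{5}{96}$)
$\left(-1097 + \left(D{\left(-18 \right)} - -366\right)\right) \left(-101\right) = \left(-1097 - - \frac{35131}{96}\right) \left(-101\right) = \left(-1097 + \left(- \frac{5}{96} + 366\right)\right) \left(-101\right) = \left(-1097 + \frac{35131}{96}\right) \left(-101\right) = \left(- \frac{70181}{96}\right) \left(-101\right) = \frac{7088281}{96}$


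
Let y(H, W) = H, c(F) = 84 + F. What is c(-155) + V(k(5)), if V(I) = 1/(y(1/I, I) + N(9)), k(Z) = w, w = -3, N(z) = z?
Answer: -1843/26 ≈ -70.885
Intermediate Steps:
k(Z) = -3
V(I) = 1/(9 + 1/I) (V(I) = 1/(1/I + 9) = 1/(9 + 1/I))
c(-155) + V(k(5)) = (84 - 155) - 3/(1 + 9*(-3)) = -71 - 3/(1 - 27) = -71 - 3/(-26) = -71 - 3*(-1/26) = -71 + 3/26 = -1843/26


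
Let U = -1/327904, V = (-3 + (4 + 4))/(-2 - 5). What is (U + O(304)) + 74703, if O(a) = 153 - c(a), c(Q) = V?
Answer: 171820712281/2295328 ≈ 74857.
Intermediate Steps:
V = -5/7 (V = (-3 + 8)/(-7) = 5*(-⅐) = -5/7 ≈ -0.71429)
c(Q) = -5/7
O(a) = 1076/7 (O(a) = 153 - 1*(-5/7) = 153 + 5/7 = 1076/7)
U = -1/327904 (U = -1*1/327904 = -1/327904 ≈ -3.0497e-6)
(U + O(304)) + 74703 = (-1/327904 + 1076/7) + 74703 = 352824697/2295328 + 74703 = 171820712281/2295328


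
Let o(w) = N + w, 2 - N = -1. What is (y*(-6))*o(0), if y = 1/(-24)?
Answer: 3/4 ≈ 0.75000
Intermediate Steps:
N = 3 (N = 2 - 1*(-1) = 2 + 1 = 3)
o(w) = 3 + w
y = -1/24 ≈ -0.041667
(y*(-6))*o(0) = (-1/24*(-6))*(3 + 0) = (1/4)*3 = 3/4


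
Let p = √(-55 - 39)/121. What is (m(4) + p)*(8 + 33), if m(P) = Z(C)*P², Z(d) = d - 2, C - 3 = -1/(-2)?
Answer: 984 + 41*I*√94/121 ≈ 984.0 + 3.2852*I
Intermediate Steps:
C = 7/2 (C = 3 - 1/(-2) = 3 - 1*(-½) = 3 + ½ = 7/2 ≈ 3.5000)
Z(d) = -2 + d
m(P) = 3*P²/2 (m(P) = (-2 + 7/2)*P² = 3*P²/2)
p = I*√94/121 (p = √(-94)*(1/121) = (I*√94)*(1/121) = I*√94/121 ≈ 0.080127*I)
(m(4) + p)*(8 + 33) = ((3/2)*4² + I*√94/121)*(8 + 33) = ((3/2)*16 + I*√94/121)*41 = (24 + I*√94/121)*41 = 984 + 41*I*√94/121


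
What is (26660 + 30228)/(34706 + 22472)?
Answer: 28444/28589 ≈ 0.99493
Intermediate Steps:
(26660 + 30228)/(34706 + 22472) = 56888/57178 = 56888*(1/57178) = 28444/28589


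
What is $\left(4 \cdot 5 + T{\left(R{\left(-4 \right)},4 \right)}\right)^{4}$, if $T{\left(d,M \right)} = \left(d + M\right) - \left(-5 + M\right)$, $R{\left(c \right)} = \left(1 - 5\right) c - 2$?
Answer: $2313441$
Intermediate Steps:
$R{\left(c \right)} = -2 - 4 c$ ($R{\left(c \right)} = - 4 c - 2 = -2 - 4 c$)
$T{\left(d,M \right)} = 5 + d$ ($T{\left(d,M \right)} = \left(M + d\right) - \left(-5 + M\right) = 5 + d$)
$\left(4 \cdot 5 + T{\left(R{\left(-4 \right)},4 \right)}\right)^{4} = \left(4 \cdot 5 + \left(5 - -14\right)\right)^{4} = \left(20 + \left(5 + \left(-2 + 16\right)\right)\right)^{4} = \left(20 + \left(5 + 14\right)\right)^{4} = \left(20 + 19\right)^{4} = 39^{4} = 2313441$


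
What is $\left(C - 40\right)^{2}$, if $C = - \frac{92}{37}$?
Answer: $\frac{2471184}{1369} \approx 1805.1$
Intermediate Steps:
$C = - \frac{92}{37}$ ($C = \left(-92\right) \frac{1}{37} = - \frac{92}{37} \approx -2.4865$)
$\left(C - 40\right)^{2} = \left(- \frac{92}{37} - 40\right)^{2} = \left(- \frac{1572}{37}\right)^{2} = \frac{2471184}{1369}$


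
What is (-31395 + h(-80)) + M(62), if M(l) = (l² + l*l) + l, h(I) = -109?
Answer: -23754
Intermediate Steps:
M(l) = l + 2*l² (M(l) = (l² + l²) + l = 2*l² + l = l + 2*l²)
(-31395 + h(-80)) + M(62) = (-31395 - 109) + 62*(1 + 2*62) = -31504 + 62*(1 + 124) = -31504 + 62*125 = -31504 + 7750 = -23754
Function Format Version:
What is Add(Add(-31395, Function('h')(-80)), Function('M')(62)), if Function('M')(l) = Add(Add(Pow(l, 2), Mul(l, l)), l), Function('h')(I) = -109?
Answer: -23754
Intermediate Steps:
Function('M')(l) = Add(l, Mul(2, Pow(l, 2))) (Function('M')(l) = Add(Add(Pow(l, 2), Pow(l, 2)), l) = Add(Mul(2, Pow(l, 2)), l) = Add(l, Mul(2, Pow(l, 2))))
Add(Add(-31395, Function('h')(-80)), Function('M')(62)) = Add(Add(-31395, -109), Mul(62, Add(1, Mul(2, 62)))) = Add(-31504, Mul(62, Add(1, 124))) = Add(-31504, Mul(62, 125)) = Add(-31504, 7750) = -23754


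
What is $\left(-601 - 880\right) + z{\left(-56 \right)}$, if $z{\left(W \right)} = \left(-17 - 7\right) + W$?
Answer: $-1561$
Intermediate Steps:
$z{\left(W \right)} = -24 + W$
$\left(-601 - 880\right) + z{\left(-56 \right)} = \left(-601 - 880\right) - 80 = -1481 - 80 = -1561$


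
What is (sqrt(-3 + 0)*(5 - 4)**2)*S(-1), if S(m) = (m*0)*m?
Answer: 0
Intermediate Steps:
S(m) = 0 (S(m) = 0*m = 0)
(sqrt(-3 + 0)*(5 - 4)**2)*S(-1) = (sqrt(-3 + 0)*(5 - 4)**2)*0 = (sqrt(-3)*1**2)*0 = ((I*sqrt(3))*1)*0 = (I*sqrt(3))*0 = 0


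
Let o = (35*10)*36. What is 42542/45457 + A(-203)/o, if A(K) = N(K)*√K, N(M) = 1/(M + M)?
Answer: 42542/45457 - I*√203/5115600 ≈ 0.93587 - 2.7852e-6*I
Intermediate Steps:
N(M) = 1/(2*M)
A(K) = 1/(2*√K) (A(K) = (1/(2*K))*√K = 1/(2*√K))
o = 12600 (o = 350*36 = 12600)
42542/45457 + A(-203)/o = 42542/45457 + (1/(2*√(-203)))/12600 = 42542*(1/45457) + ((-I*√203/203)/2)*(1/12600) = 42542/45457 - I*√203/406*(1/12600) = 42542/45457 - I*√203/5115600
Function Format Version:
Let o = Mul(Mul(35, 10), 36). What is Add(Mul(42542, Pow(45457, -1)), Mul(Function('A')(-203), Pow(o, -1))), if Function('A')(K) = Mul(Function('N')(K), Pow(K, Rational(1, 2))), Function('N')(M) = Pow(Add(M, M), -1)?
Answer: Add(Rational(42542, 45457), Mul(Rational(-1, 5115600), I, Pow(203, Rational(1, 2)))) ≈ Add(0.93587, Mul(-2.7852e-6, I))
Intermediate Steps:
Function('N')(M) = Mul(Rational(1, 2), Pow(M, -1)) (Function('N')(M) = Pow(Mul(2, M), -1) = Mul(Rational(1, 2), Pow(M, -1)))
Function('A')(K) = Mul(Rational(1, 2), Pow(K, Rational(-1, 2))) (Function('A')(K) = Mul(Mul(Rational(1, 2), Pow(K, -1)), Pow(K, Rational(1, 2))) = Mul(Rational(1, 2), Pow(K, Rational(-1, 2))))
o = 12600 (o = Mul(350, 36) = 12600)
Add(Mul(42542, Pow(45457, -1)), Mul(Function('A')(-203), Pow(o, -1))) = Add(Mul(42542, Pow(45457, -1)), Mul(Mul(Rational(1, 2), Pow(-203, Rational(-1, 2))), Pow(12600, -1))) = Add(Mul(42542, Rational(1, 45457)), Mul(Mul(Rational(1, 2), Mul(Rational(-1, 203), I, Pow(203, Rational(1, 2)))), Rational(1, 12600))) = Add(Rational(42542, 45457), Mul(Mul(Rational(-1, 406), I, Pow(203, Rational(1, 2))), Rational(1, 12600))) = Add(Rational(42542, 45457), Mul(Rational(-1, 5115600), I, Pow(203, Rational(1, 2))))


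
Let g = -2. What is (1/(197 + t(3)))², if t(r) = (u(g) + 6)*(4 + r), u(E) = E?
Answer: 1/50625 ≈ 1.9753e-5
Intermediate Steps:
t(r) = 16 + 4*r (t(r) = (-2 + 6)*(4 + r) = 4*(4 + r) = 16 + 4*r)
(1/(197 + t(3)))² = (1/(197 + (16 + 4*3)))² = (1/(197 + (16 + 12)))² = (1/(197 + 28))² = (1/225)² = 1/50625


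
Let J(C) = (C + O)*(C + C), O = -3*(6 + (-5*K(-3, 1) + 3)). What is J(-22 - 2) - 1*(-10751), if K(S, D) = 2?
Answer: 11759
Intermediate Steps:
O = 3 (O = -3*(6 + (-5*2 + 3)) = -3*(6 + (-10 + 3)) = -3*(6 - 7) = -3*(-1) = 3)
J(C) = 2*C*(3 + C) (J(C) = (C + 3)*(C + C) = (3 + C)*(2*C) = 2*C*(3 + C))
J(-22 - 2) - 1*(-10751) = 2*(-22 - 2)*(3 + (-22 - 2)) - 1*(-10751) = 2*(-24)*(3 - 24) + 10751 = 2*(-24)*(-21) + 10751 = 1008 + 10751 = 11759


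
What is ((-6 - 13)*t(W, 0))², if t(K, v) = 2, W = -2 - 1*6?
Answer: 1444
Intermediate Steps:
W = -8 (W = -2 - 6 = -8)
((-6 - 13)*t(W, 0))² = ((-6 - 13)*2)² = (-19*2)² = (-38)² = 1444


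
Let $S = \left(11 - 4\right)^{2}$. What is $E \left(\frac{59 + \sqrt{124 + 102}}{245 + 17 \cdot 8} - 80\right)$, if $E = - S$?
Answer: $\frac{1490629}{381} - \frac{49 \sqrt{226}}{381} \approx 3910.5$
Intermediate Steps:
$S = 49$ ($S = 7^{2} = 49$)
$E = -49$ ($E = \left(-1\right) 49 = -49$)
$E \left(\frac{59 + \sqrt{124 + 102}}{245 + 17 \cdot 8} - 80\right) = - 49 \left(\frac{59 + \sqrt{124 + 102}}{245 + 17 \cdot 8} - 80\right) = - 49 \left(\frac{59 + \sqrt{226}}{245 + 136} - 80\right) = - 49 \left(\frac{59 + \sqrt{226}}{381} - 80\right) = - 49 \left(\left(59 + \sqrt{226}\right) \frac{1}{381} - 80\right) = - 49 \left(\left(\frac{59}{381} + \frac{\sqrt{226}}{381}\right) - 80\right) = - 49 \left(- \frac{30421}{381} + \frac{\sqrt{226}}{381}\right) = \frac{1490629}{381} - \frac{49 \sqrt{226}}{381}$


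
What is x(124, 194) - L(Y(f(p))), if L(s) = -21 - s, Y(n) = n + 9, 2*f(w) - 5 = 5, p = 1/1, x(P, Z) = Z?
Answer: 229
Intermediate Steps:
p = 1
f(w) = 5 (f(w) = 5/2 + (1/2)*5 = 5/2 + 5/2 = 5)
Y(n) = 9 + n
x(124, 194) - L(Y(f(p))) = 194 - (-21 - (9 + 5)) = 194 - (-21 - 1*14) = 194 - (-21 - 14) = 194 - 1*(-35) = 194 + 35 = 229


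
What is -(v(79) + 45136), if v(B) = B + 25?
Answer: -45240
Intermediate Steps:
v(B) = 25 + B
-(v(79) + 45136) = -((25 + 79) + 45136) = -(104 + 45136) = -1*45240 = -45240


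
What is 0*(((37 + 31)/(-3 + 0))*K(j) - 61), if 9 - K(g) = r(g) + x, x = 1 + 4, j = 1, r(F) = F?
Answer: 0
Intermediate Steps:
x = 5
K(g) = 4 - g (K(g) = 9 - (g + 5) = 9 - (5 + g) = 9 + (-5 - g) = 4 - g)
0*(((37 + 31)/(-3 + 0))*K(j) - 61) = 0*(((37 + 31)/(-3 + 0))*(4 - 1*1) - 61) = 0*((68/(-3))*(4 - 1) - 61) = 0*((68*(-⅓))*3 - 61) = 0*(-68/3*3 - 61) = 0*(-68 - 61) = 0*(-129) = 0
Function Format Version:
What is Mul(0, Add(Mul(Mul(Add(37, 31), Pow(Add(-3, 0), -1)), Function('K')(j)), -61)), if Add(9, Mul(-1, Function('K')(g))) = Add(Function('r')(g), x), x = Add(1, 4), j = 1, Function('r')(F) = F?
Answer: 0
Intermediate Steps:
x = 5
Function('K')(g) = Add(4, Mul(-1, g)) (Function('K')(g) = Add(9, Mul(-1, Add(g, 5))) = Add(9, Mul(-1, Add(5, g))) = Add(9, Add(-5, Mul(-1, g))) = Add(4, Mul(-1, g)))
Mul(0, Add(Mul(Mul(Add(37, 31), Pow(Add(-3, 0), -1)), Function('K')(j)), -61)) = Mul(0, Add(Mul(Mul(Add(37, 31), Pow(Add(-3, 0), -1)), Add(4, Mul(-1, 1))), -61)) = Mul(0, Add(Mul(Mul(68, Pow(-3, -1)), Add(4, -1)), -61)) = Mul(0, Add(Mul(Mul(68, Rational(-1, 3)), 3), -61)) = Mul(0, Add(Mul(Rational(-68, 3), 3), -61)) = Mul(0, Add(-68, -61)) = Mul(0, -129) = 0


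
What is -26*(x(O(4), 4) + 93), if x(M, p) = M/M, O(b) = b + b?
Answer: -2444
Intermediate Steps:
O(b) = 2*b
x(M, p) = 1
-26*(x(O(4), 4) + 93) = -26*(1 + 93) = -26*94 = -2444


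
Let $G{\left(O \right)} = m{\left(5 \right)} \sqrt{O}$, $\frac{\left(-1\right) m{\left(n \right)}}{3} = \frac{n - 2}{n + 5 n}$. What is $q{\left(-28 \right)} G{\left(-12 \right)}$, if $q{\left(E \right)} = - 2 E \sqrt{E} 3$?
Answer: $\frac{1008 \sqrt{21}}{5} \approx 923.85$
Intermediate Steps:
$m{\left(n \right)} = - \frac{-2 + n}{2 n}$ ($m{\left(n \right)} = - 3 \frac{n - 2}{n + 5 n} = - 3 \frac{-2 + n}{6 n} = - \frac{-2 + n}{2 n}$)
$G{\left(O \right)} = - \frac{3 \sqrt{O}}{10}$ ($G{\left(O \right)} = \frac{2 - 5}{2 \cdot 5} \sqrt{O} = \frac{1}{2} \cdot \frac{1}{5} \left(2 - 5\right) \sqrt{O} = \frac{1}{2} \cdot \frac{1}{5} \left(-3\right) \sqrt{O} = - \frac{3 \sqrt{O}}{10}$)
$q{\left(E \right)} = - 6 E^{\frac{3}{2}}$ ($q{\left(E \right)} = - 2 E^{\frac{3}{2}} \cdot 3 = - 6 E^{\frac{3}{2}}$)
$q{\left(-28 \right)} G{\left(-12 \right)} = - 6 \left(-28\right)^{\frac{3}{2}} \left(- \frac{3 \sqrt{-12}}{10}\right) = - 6 \left(- 56 i \sqrt{7}\right) \left(- \frac{3 \cdot 2 i \sqrt{3}}{10}\right) = 336 i \sqrt{7} \left(- \frac{3 i \sqrt{3}}{5}\right) = \frac{1008 \sqrt{21}}{5}$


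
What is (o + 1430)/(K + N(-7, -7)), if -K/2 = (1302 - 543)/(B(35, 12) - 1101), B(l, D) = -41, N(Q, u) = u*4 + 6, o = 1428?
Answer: -1631918/11803 ≈ -138.26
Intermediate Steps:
N(Q, u) = 6 + 4*u (N(Q, u) = 4*u + 6 = 6 + 4*u)
K = 759/571 (K = -2*(1302 - 543)/(-41 - 1101) = -1518/(-1142) = -1518*(-1)/1142 = -2*(-759/1142) = 759/571 ≈ 1.3292)
(o + 1430)/(K + N(-7, -7)) = (1428 + 1430)/(759/571 + (6 + 4*(-7))) = 2858/(759/571 + (6 - 28)) = 2858/(759/571 - 22) = 2858/(-11803/571) = 2858*(-571/11803) = -1631918/11803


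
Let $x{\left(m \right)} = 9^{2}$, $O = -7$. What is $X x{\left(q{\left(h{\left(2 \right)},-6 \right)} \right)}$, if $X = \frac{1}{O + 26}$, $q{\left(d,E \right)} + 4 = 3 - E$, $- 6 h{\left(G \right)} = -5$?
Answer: $\frac{81}{19} \approx 4.2632$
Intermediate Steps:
$h{\left(G \right)} = \frac{5}{6}$ ($h{\left(G \right)} = \left(- \frac{1}{6}\right) \left(-5\right) = \frac{5}{6}$)
$q{\left(d,E \right)} = -1 - E$ ($q{\left(d,E \right)} = -4 - \left(-3 + E\right) = -1 - E$)
$x{\left(m \right)} = 81$
$X = \frac{1}{19}$ ($X = \frac{1}{-7 + 26} = \frac{1}{19} \approx 0.052632$)
$X x{\left(q{\left(h{\left(2 \right)},-6 \right)} \right)} = \frac{1}{19} \cdot 81 = \frac{81}{19}$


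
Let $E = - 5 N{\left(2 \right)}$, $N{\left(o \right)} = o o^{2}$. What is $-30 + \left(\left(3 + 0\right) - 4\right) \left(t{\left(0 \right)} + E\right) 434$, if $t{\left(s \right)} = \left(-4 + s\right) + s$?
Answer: $19066$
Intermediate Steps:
$N{\left(o \right)} = o^{3}$
$t{\left(s \right)} = -4 + 2 s$
$E = -40$ ($E = - 5 \cdot 2^{3} = \left(-5\right) 8 = -40$)
$-30 + \left(\left(3 + 0\right) - 4\right) \left(t{\left(0 \right)} + E\right) 434 = -30 + \left(\left(3 + 0\right) - 4\right) \left(\left(-4 + 2 \cdot 0\right) - 40\right) 434 = -30 + \left(3 - 4\right) \left(\left(-4 + 0\right) - 40\right) 434 = -30 + - (-4 - 40) 434 = -30 + \left(-1\right) \left(-44\right) 434 = -30 + 44 \cdot 434 = -30 + 19096 = 19066$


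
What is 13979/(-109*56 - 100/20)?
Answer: -13979/6109 ≈ -2.2883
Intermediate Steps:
13979/(-109*56 - 100/20) = 13979/(-6104 - 100*1/20) = 13979/(-6104 - 5) = 13979/(-6109) = 13979*(-1/6109) = -13979/6109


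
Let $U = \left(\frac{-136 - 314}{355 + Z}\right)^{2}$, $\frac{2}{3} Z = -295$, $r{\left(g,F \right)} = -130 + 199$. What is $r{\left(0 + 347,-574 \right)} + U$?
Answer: $\frac{4677}{49} \approx 95.449$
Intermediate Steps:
$r{\left(g,F \right)} = 69$
$Z = - \frac{885}{2}$ ($Z = \frac{3}{2} \left(-295\right) = - \frac{885}{2} \approx -442.5$)
$U = \frac{1296}{49}$ ($U = \left(\frac{-136 - 314}{355 - \frac{885}{2}}\right)^{2} = \left(- \frac{450}{- \frac{175}{2}}\right)^{2} = \left(\left(-450\right) \left(- \frac{2}{175}\right)\right)^{2} = \left(\frac{36}{7}\right)^{2} = \frac{1296}{49} \approx 26.449$)
$r{\left(0 + 347,-574 \right)} + U = 69 + \frac{1296}{49} = \frac{4677}{49}$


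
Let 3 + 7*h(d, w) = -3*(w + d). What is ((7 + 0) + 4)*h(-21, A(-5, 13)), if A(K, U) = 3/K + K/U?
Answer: 45012/455 ≈ 98.927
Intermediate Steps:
h(d, w) = -3/7 - 3*d/7 - 3*w/7 (h(d, w) = -3/7 + (-3*(w + d))/7 = -3/7 + (-3*(d + w))/7 = -3/7 + (-3*d - 3*w)/7 = -3/7 + (-3*d/7 - 3*w/7) = -3/7 - 3*d/7 - 3*w/7)
((7 + 0) + 4)*h(-21, A(-5, 13)) = ((7 + 0) + 4)*(-3/7 - 3/7*(-21) - 3*(3/(-5) - 5/13)/7) = (7 + 4)*(-3/7 + 9 - 3*(3*(-⅕) - 5*1/13)/7) = 11*(-3/7 + 9 - 3*(-⅗ - 5/13)/7) = 11*(-3/7 + 9 - 3/7*(-64/65)) = 11*(-3/7 + 9 + 192/455) = 11*(4092/455) = 45012/455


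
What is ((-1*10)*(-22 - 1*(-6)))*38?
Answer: 6080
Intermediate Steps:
((-1*10)*(-22 - 1*(-6)))*38 = -10*(-22 + 6)*38 = -10*(-16)*38 = 160*38 = 6080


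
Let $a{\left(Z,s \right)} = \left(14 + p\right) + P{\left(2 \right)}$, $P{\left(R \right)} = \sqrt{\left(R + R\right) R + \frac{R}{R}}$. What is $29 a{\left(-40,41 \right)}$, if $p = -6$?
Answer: $319$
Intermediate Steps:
$P{\left(R \right)} = \sqrt{1 + 2 R^{2}}$ ($P{\left(R \right)} = \sqrt{2 R R + 1} = \sqrt{2 R^{2} + 1} = \sqrt{1 + 2 R^{2}}$)
$a{\left(Z,s \right)} = 11$ ($a{\left(Z,s \right)} = \left(14 - 6\right) + \sqrt{1 + 2 \cdot 2^{2}} = 8 + \sqrt{1 + 2 \cdot 4} = 8 + \sqrt{1 + 8} = 8 + \sqrt{9} = 8 + 3 = 11$)
$29 a{\left(-40,41 \right)} = 29 \cdot 11 = 319$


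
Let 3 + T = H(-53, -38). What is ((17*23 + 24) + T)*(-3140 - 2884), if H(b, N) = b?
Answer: -2162616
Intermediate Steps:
T = -56 (T = -3 - 53 = -56)
((17*23 + 24) + T)*(-3140 - 2884) = ((17*23 + 24) - 56)*(-3140 - 2884) = ((391 + 24) - 56)*(-6024) = (415 - 56)*(-6024) = 359*(-6024) = -2162616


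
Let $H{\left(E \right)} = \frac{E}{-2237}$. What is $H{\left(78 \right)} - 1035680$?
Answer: $- \frac{2316816238}{2237} \approx -1.0357 \cdot 10^{6}$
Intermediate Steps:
$H{\left(E \right)} = - \frac{E}{2237}$ ($H{\left(E \right)} = E \left(- \frac{1}{2237}\right) = - \frac{E}{2237}$)
$H{\left(78 \right)} - 1035680 = \left(- \frac{1}{2237}\right) 78 - 1035680 = - \frac{78}{2237} - 1035680 = - \frac{2316816238}{2237}$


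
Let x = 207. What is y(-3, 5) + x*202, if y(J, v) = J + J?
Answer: 41808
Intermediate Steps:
y(J, v) = 2*J
y(-3, 5) + x*202 = 2*(-3) + 207*202 = -6 + 41814 = 41808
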